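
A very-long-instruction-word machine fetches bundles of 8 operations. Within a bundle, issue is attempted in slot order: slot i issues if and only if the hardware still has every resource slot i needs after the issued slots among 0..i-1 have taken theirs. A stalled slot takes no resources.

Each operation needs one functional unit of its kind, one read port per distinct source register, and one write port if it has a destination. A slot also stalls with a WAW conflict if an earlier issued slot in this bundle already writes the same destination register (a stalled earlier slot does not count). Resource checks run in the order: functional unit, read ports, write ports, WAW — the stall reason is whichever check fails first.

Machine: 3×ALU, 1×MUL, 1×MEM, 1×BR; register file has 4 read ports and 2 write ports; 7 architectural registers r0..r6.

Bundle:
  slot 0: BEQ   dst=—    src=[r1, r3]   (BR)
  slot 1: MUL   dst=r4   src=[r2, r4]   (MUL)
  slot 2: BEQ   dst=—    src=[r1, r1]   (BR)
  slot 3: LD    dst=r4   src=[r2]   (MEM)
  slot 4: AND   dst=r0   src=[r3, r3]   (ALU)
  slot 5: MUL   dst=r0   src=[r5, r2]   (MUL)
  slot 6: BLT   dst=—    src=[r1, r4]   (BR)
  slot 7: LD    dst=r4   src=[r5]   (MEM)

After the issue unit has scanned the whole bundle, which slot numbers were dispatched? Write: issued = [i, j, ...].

  0. BR ⇒ go  {3A/1Mu/1Ld/0B | 2r 2w}
  1. MUL→r4 ⇒ go  {3A/0Mu/1Ld/0B | 0r 1w}
  2. BR ⇒ no(FU)  {3A/0Mu/1Ld/0B | 0r 1w}
  3. MEM→r4 ⇒ no(RD_PORT)  {3A/0Mu/1Ld/0B | 0r 1w}
  4. ALU→r0 ⇒ no(RD_PORT)  {3A/0Mu/1Ld/0B | 0r 1w}
  5. MUL→r0 ⇒ no(FU)  {3A/0Mu/1Ld/0B | 0r 1w}
  6. BR ⇒ no(FU)  {3A/0Mu/1Ld/0B | 0r 1w}
  7. MEM→r4 ⇒ no(RD_PORT)  {3A/0Mu/1Ld/0B | 0r 1w}

issued = [0, 1]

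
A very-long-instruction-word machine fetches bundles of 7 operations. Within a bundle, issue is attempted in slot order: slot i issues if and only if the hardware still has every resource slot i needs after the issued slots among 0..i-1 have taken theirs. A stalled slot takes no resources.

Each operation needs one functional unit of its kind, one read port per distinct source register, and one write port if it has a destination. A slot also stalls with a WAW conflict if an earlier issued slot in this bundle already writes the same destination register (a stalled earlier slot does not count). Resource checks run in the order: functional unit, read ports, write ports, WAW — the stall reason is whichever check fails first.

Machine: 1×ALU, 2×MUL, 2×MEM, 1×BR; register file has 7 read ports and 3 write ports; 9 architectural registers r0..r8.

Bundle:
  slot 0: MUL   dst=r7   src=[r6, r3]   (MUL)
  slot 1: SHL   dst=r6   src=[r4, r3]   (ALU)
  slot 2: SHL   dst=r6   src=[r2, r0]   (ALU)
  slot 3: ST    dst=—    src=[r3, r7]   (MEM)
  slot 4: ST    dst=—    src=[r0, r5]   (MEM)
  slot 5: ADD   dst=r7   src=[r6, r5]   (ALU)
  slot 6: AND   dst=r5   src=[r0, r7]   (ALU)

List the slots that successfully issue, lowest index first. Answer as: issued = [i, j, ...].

  0. MUL→r7 ⇒ go  {1A/1Mu/2Ld/1B | 5r 2w}
  1. ALU→r6 ⇒ go  {0A/1Mu/2Ld/1B | 3r 1w}
  2. ALU→r6 ⇒ no(FU)  {0A/1Mu/2Ld/1B | 3r 1w}
  3. MEM ⇒ go  {0A/1Mu/1Ld/1B | 1r 1w}
  4. MEM ⇒ no(RD_PORT)  {0A/1Mu/1Ld/1B | 1r 1w}
  5. ALU→r7 ⇒ no(FU)  {0A/1Mu/1Ld/1B | 1r 1w}
  6. ALU→r5 ⇒ no(FU)  {0A/1Mu/1Ld/1B | 1r 1w}

issued = [0, 1, 3]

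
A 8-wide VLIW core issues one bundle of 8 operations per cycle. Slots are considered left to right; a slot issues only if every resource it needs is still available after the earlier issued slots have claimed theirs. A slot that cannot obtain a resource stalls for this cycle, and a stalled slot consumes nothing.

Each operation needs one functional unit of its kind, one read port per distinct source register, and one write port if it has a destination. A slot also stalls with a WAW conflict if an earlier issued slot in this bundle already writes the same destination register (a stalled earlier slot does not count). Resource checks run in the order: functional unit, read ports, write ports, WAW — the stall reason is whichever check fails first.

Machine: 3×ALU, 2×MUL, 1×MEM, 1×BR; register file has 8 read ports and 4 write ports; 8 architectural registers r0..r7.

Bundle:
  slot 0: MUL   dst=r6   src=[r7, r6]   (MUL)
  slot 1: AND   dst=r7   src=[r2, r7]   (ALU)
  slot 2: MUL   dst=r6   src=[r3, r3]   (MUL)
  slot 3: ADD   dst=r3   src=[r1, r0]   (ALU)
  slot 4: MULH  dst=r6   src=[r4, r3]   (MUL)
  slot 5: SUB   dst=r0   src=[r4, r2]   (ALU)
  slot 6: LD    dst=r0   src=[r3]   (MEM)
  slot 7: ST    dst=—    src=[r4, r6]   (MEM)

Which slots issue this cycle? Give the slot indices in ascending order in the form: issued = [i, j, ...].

  0. MUL→r6 ⇒ go  {3A/1Mu/1Ld/1B | 6r 3w}
  1. ALU→r7 ⇒ go  {2A/1Mu/1Ld/1B | 4r 2w}
  2. MUL→r6 ⇒ no(WAW)  {2A/1Mu/1Ld/1B | 4r 2w}
  3. ALU→r3 ⇒ go  {1A/1Mu/1Ld/1B | 2r 1w}
  4. MUL→r6 ⇒ no(WAW)  {1A/1Mu/1Ld/1B | 2r 1w}
  5. ALU→r0 ⇒ go  {0A/1Mu/1Ld/1B | 0r 0w}
  6. MEM→r0 ⇒ no(RD_PORT)  {0A/1Mu/1Ld/1B | 0r 0w}
  7. MEM ⇒ no(RD_PORT)  {0A/1Mu/1Ld/1B | 0r 0w}

issued = [0, 1, 3, 5]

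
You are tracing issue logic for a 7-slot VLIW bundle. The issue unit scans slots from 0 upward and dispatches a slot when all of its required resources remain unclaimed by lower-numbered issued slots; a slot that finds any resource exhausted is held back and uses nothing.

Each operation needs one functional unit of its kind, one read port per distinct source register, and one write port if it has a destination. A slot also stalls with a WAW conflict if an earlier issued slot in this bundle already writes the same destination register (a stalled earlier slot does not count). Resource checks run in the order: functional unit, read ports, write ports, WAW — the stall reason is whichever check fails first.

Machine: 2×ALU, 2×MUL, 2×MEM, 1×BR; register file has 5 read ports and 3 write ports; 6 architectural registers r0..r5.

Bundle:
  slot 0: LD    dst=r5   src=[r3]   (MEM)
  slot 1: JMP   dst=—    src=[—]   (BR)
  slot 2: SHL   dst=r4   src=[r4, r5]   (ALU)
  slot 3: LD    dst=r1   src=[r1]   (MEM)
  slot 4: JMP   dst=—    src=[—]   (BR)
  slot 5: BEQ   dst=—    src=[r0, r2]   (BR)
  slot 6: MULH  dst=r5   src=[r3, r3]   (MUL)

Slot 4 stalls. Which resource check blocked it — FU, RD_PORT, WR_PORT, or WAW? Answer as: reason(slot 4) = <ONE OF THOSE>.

reason(slot 4) = FU

(0) want 1×MEM +1rd +1wr — yes → AL2|MU2|ME1|BR1|rd4|wr2
(1) want 1×BR +0rd +0wr — yes → AL2|MU2|ME1|BR0|rd4|wr2
(2) want 1×ALU +2rd +1wr — yes → AL1|MU2|ME1|BR0|rd2|wr1
(3) want 1×MEM +1rd +1wr — yes → AL1|MU2|ME0|BR0|rd1|wr0
(4) want 1×BR +0rd +0wr — FU → AL1|MU2|ME0|BR0|rd1|wr0
(5) want 1×BR +2rd +0wr — FU → AL1|MU2|ME0|BR0|rd1|wr0
(6) want 1×MUL +1rd +1wr — WR_PORT → AL1|MU2|ME0|BR0|rd1|wr0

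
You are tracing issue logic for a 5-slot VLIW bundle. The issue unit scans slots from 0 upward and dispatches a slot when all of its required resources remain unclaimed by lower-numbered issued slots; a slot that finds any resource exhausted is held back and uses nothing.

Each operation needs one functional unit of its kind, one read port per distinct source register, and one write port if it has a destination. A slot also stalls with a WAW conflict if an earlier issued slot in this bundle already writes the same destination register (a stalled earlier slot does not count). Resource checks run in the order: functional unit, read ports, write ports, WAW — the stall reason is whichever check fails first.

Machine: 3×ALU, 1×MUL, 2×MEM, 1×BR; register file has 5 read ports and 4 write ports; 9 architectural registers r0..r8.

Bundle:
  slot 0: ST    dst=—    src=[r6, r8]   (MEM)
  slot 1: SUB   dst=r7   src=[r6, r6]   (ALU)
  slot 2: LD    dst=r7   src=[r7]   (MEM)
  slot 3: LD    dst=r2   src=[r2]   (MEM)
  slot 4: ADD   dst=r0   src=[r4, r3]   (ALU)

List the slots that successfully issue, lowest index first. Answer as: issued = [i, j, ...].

issued = [0, 1, 3]

[0] MEM needs rd=2 wr=0: ok; after: ALU=3 MUL=1 MEM=1 BR=1, R=3, W=4
[1] ALU needs rd=1 wr=1: ok; after: ALU=2 MUL=1 MEM=1 BR=1, R=2, W=3
[2] MEM needs rd=1 wr=1: WAW; after: ALU=2 MUL=1 MEM=1 BR=1, R=2, W=3
[3] MEM needs rd=1 wr=1: ok; after: ALU=2 MUL=1 MEM=0 BR=1, R=1, W=2
[4] ALU needs rd=2 wr=1: RD_PORT; after: ALU=2 MUL=1 MEM=0 BR=1, R=1, W=2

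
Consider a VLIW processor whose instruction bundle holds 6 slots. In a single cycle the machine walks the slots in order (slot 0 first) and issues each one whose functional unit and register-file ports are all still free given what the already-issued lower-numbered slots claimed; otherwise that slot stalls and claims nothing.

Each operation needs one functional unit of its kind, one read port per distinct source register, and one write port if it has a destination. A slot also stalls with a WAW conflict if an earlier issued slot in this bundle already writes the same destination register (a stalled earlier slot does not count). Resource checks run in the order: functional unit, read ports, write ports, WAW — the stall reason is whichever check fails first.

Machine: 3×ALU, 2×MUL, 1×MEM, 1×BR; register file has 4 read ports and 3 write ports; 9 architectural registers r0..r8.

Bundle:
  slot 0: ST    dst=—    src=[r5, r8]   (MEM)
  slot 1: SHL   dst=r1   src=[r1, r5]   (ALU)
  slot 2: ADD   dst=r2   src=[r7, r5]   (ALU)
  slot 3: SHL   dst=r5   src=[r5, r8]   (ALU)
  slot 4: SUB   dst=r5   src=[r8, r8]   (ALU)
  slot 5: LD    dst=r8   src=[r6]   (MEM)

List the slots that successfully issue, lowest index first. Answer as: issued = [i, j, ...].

slot 0 (MEM): ISSUE — free A3,Mu2,Ld0,B1 rp2 wp3
slot 1 (ALU): ISSUE — free A2,Mu2,Ld0,B1 rp0 wp2
slot 2 (ALU): stall RD_PORT — free A2,Mu2,Ld0,B1 rp0 wp2
slot 3 (ALU): stall RD_PORT — free A2,Mu2,Ld0,B1 rp0 wp2
slot 4 (ALU): stall RD_PORT — free A2,Mu2,Ld0,B1 rp0 wp2
slot 5 (MEM): stall FU — free A2,Mu2,Ld0,B1 rp0 wp2

issued = [0, 1]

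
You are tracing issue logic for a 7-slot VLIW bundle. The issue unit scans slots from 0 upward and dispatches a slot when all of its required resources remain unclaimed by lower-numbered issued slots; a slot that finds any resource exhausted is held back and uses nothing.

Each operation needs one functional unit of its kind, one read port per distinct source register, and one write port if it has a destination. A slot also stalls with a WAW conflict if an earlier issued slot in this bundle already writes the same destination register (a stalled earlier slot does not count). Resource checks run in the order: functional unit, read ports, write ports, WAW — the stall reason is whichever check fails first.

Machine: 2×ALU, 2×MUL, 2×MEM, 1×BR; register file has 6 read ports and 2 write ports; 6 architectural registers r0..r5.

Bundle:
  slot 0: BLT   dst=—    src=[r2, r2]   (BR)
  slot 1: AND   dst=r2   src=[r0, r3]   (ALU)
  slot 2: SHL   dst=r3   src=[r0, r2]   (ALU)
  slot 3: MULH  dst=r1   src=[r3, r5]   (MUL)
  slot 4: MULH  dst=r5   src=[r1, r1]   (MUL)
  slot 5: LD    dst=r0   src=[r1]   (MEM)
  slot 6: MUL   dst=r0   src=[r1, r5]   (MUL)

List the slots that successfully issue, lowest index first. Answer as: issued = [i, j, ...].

issued = [0, 1, 2]

#0 BR src=r2,r2 dispatched  <A:2 Mu:2 Ld:2 B:0 rd:5 wr:2>
#1 ALU src=r0,r3 dispatched  <A:1 Mu:2 Ld:2 B:0 rd:3 wr:1>
#2 ALU src=r0,r2 dispatched  <A:0 Mu:2 Ld:2 B:0 rd:1 wr:0>
#3 MUL src=r3,r5 held:RD_PORT  <A:0 Mu:2 Ld:2 B:0 rd:1 wr:0>
#4 MUL src=r1,r1 held:WR_PORT  <A:0 Mu:2 Ld:2 B:0 rd:1 wr:0>
#5 MEM src=r1 held:WR_PORT  <A:0 Mu:2 Ld:2 B:0 rd:1 wr:0>
#6 MUL src=r1,r5 held:RD_PORT  <A:0 Mu:2 Ld:2 B:0 rd:1 wr:0>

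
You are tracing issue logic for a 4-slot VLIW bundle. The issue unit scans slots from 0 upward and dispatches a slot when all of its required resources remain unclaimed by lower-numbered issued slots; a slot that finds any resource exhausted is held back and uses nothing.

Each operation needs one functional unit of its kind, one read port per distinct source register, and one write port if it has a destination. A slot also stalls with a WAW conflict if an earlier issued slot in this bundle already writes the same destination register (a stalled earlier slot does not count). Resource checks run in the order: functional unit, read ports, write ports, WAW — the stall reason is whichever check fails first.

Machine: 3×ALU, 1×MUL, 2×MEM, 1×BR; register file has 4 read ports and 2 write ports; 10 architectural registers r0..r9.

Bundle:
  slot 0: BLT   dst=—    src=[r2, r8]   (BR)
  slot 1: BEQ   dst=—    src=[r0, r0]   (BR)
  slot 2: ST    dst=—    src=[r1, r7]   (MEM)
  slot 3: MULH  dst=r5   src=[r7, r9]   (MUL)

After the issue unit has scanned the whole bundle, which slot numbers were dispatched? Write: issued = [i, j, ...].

#0 BR src=r2,r8 dispatched  <A:3 Mu:1 Ld:2 B:0 rd:2 wr:2>
#1 BR src=r0,r0 held:FU  <A:3 Mu:1 Ld:2 B:0 rd:2 wr:2>
#2 MEM src=r1,r7 dispatched  <A:3 Mu:1 Ld:1 B:0 rd:0 wr:2>
#3 MUL src=r7,r9 held:RD_PORT  <A:3 Mu:1 Ld:1 B:0 rd:0 wr:2>

issued = [0, 2]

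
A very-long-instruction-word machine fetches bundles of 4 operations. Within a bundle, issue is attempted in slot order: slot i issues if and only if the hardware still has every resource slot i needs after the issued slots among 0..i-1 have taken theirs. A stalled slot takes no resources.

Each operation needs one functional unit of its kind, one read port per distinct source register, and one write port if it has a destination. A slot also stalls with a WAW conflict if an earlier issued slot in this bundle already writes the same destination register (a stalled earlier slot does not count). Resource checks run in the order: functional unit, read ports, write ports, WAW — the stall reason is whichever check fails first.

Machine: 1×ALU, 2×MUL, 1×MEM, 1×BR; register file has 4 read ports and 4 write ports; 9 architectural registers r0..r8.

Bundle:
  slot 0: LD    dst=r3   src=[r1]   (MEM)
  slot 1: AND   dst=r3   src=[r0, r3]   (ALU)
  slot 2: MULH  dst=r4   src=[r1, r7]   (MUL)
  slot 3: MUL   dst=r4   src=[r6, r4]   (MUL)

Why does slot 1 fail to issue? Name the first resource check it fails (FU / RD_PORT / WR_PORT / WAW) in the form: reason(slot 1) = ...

#0 MEM src=r1 dispatched  <A:1 Mu:2 Ld:0 B:1 rd:3 wr:3>
#1 ALU src=r0,r3 held:WAW  <A:1 Mu:2 Ld:0 B:1 rd:3 wr:3>
#2 MUL src=r1,r7 dispatched  <A:1 Mu:1 Ld:0 B:1 rd:1 wr:2>
#3 MUL src=r6,r4 held:RD_PORT  <A:1 Mu:1 Ld:0 B:1 rd:1 wr:2>

reason(slot 1) = WAW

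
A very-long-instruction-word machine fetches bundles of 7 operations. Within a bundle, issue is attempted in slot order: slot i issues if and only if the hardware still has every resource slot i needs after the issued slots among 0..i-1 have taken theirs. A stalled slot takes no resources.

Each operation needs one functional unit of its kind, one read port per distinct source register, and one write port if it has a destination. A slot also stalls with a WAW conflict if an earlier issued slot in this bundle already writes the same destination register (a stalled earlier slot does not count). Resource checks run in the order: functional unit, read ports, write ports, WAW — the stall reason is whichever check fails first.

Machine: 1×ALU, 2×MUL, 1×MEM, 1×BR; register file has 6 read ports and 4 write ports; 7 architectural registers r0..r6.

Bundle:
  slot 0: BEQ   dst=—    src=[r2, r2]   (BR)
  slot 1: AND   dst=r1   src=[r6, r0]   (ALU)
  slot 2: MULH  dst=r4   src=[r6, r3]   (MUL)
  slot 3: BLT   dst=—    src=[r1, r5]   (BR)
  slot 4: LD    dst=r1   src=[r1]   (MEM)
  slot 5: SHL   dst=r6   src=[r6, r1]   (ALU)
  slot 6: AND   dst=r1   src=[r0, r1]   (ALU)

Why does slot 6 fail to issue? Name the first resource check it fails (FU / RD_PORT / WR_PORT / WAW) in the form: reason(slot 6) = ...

reason(slot 6) = FU

  0. BR ⇒ go  {1A/2Mu/1Ld/0B | 5r 4w}
  1. ALU→r1 ⇒ go  {0A/2Mu/1Ld/0B | 3r 3w}
  2. MUL→r4 ⇒ go  {0A/1Mu/1Ld/0B | 1r 2w}
  3. BR ⇒ no(FU)  {0A/1Mu/1Ld/0B | 1r 2w}
  4. MEM→r1 ⇒ no(WAW)  {0A/1Mu/1Ld/0B | 1r 2w}
  5. ALU→r6 ⇒ no(FU)  {0A/1Mu/1Ld/0B | 1r 2w}
  6. ALU→r1 ⇒ no(FU)  {0A/1Mu/1Ld/0B | 1r 2w}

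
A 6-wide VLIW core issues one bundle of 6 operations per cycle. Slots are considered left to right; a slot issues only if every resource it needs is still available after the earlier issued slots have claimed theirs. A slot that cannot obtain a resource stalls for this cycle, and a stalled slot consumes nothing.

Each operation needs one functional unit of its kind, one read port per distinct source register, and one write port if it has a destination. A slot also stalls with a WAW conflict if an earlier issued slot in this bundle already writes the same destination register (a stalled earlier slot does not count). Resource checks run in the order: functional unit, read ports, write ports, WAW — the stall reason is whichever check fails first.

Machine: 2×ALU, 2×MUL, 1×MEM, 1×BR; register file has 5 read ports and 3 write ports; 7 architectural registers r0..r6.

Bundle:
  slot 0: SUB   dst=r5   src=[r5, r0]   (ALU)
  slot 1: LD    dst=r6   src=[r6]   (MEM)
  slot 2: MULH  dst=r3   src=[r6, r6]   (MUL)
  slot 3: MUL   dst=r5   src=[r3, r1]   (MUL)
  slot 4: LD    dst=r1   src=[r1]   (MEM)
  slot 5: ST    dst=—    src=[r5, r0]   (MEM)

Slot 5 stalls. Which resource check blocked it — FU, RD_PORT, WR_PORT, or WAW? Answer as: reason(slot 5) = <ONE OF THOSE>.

reason(slot 5) = FU

#0 ALU src=r5,r0 dispatched  <A:1 Mu:2 Ld:1 B:1 rd:3 wr:2>
#1 MEM src=r6 dispatched  <A:1 Mu:2 Ld:0 B:1 rd:2 wr:1>
#2 MUL src=r6,r6 dispatched  <A:1 Mu:1 Ld:0 B:1 rd:1 wr:0>
#3 MUL src=r3,r1 held:RD_PORT  <A:1 Mu:1 Ld:0 B:1 rd:1 wr:0>
#4 MEM src=r1 held:FU  <A:1 Mu:1 Ld:0 B:1 rd:1 wr:0>
#5 MEM src=r5,r0 held:FU  <A:1 Mu:1 Ld:0 B:1 rd:1 wr:0>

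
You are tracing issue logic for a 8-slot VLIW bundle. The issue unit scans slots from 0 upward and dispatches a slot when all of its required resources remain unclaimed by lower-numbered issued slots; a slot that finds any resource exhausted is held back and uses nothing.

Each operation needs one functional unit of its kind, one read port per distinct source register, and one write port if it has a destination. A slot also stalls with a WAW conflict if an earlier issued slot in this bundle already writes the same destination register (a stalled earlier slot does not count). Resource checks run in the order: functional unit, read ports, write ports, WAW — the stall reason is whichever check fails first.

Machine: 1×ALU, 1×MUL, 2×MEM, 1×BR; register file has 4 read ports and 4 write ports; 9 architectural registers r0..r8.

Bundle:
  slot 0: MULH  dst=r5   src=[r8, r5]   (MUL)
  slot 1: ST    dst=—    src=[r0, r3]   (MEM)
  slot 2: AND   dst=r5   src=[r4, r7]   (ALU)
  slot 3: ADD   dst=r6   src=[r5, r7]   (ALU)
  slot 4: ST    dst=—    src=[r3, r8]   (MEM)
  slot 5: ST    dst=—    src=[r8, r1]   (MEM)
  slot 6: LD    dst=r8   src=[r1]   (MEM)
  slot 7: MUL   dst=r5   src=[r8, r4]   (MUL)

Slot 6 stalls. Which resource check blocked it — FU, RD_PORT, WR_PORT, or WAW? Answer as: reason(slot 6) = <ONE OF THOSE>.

reason(slot 6) = RD_PORT

(0) want 1×MUL +2rd +1wr — yes → AL1|MU0|ME2|BR1|rd2|wr3
(1) want 1×MEM +2rd +0wr — yes → AL1|MU0|ME1|BR1|rd0|wr3
(2) want 1×ALU +2rd +1wr — RD_PORT → AL1|MU0|ME1|BR1|rd0|wr3
(3) want 1×ALU +2rd +1wr — RD_PORT → AL1|MU0|ME1|BR1|rd0|wr3
(4) want 1×MEM +2rd +0wr — RD_PORT → AL1|MU0|ME1|BR1|rd0|wr3
(5) want 1×MEM +2rd +0wr — RD_PORT → AL1|MU0|ME1|BR1|rd0|wr3
(6) want 1×MEM +1rd +1wr — RD_PORT → AL1|MU0|ME1|BR1|rd0|wr3
(7) want 1×MUL +2rd +1wr — FU → AL1|MU0|ME1|BR1|rd0|wr3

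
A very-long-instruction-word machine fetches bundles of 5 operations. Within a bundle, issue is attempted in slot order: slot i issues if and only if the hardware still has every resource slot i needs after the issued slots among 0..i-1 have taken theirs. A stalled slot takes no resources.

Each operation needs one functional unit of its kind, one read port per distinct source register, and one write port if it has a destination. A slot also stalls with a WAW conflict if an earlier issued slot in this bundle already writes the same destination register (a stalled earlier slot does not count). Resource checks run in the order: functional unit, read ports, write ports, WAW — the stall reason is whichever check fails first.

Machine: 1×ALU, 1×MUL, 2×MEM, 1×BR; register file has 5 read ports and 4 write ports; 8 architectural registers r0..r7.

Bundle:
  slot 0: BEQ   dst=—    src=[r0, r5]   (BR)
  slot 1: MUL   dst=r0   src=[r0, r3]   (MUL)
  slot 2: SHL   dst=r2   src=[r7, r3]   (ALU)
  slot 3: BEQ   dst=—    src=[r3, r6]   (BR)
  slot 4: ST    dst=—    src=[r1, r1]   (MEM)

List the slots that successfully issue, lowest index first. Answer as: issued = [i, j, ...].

[0] BR needs rd=2 wr=0: ok; after: ALU=1 MUL=1 MEM=2 BR=0, R=3, W=4
[1] MUL needs rd=2 wr=1: ok; after: ALU=1 MUL=0 MEM=2 BR=0, R=1, W=3
[2] ALU needs rd=2 wr=1: RD_PORT; after: ALU=1 MUL=0 MEM=2 BR=0, R=1, W=3
[3] BR needs rd=2 wr=0: FU; after: ALU=1 MUL=0 MEM=2 BR=0, R=1, W=3
[4] MEM needs rd=1 wr=0: ok; after: ALU=1 MUL=0 MEM=1 BR=0, R=0, W=3

issued = [0, 1, 4]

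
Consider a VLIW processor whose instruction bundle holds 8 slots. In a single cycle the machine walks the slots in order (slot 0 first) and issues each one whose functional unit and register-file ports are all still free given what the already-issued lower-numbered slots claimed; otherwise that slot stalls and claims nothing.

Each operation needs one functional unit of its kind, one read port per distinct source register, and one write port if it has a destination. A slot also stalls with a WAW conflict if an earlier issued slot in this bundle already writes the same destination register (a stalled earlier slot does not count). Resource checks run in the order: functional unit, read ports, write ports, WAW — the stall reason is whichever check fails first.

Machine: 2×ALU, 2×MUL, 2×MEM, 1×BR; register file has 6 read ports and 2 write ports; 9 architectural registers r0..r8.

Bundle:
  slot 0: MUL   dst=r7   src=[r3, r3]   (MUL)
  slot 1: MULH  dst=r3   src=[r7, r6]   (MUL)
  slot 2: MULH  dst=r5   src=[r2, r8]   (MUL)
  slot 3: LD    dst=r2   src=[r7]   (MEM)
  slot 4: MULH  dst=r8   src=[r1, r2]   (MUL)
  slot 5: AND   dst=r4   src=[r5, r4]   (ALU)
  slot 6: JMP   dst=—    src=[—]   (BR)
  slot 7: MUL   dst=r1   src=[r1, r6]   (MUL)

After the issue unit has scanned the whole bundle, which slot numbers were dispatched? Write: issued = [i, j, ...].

#0 MUL src=r3,r3 dispatched  <A:2 Mu:1 Ld:2 B:1 rd:5 wr:1>
#1 MUL src=r7,r6 dispatched  <A:2 Mu:0 Ld:2 B:1 rd:3 wr:0>
#2 MUL src=r2,r8 held:FU  <A:2 Mu:0 Ld:2 B:1 rd:3 wr:0>
#3 MEM src=r7 held:WR_PORT  <A:2 Mu:0 Ld:2 B:1 rd:3 wr:0>
#4 MUL src=r1,r2 held:FU  <A:2 Mu:0 Ld:2 B:1 rd:3 wr:0>
#5 ALU src=r5,r4 held:WR_PORT  <A:2 Mu:0 Ld:2 B:1 rd:3 wr:0>
#6 BR src=- dispatched  <A:2 Mu:0 Ld:2 B:0 rd:3 wr:0>
#7 MUL src=r1,r6 held:FU  <A:2 Mu:0 Ld:2 B:0 rd:3 wr:0>

issued = [0, 1, 6]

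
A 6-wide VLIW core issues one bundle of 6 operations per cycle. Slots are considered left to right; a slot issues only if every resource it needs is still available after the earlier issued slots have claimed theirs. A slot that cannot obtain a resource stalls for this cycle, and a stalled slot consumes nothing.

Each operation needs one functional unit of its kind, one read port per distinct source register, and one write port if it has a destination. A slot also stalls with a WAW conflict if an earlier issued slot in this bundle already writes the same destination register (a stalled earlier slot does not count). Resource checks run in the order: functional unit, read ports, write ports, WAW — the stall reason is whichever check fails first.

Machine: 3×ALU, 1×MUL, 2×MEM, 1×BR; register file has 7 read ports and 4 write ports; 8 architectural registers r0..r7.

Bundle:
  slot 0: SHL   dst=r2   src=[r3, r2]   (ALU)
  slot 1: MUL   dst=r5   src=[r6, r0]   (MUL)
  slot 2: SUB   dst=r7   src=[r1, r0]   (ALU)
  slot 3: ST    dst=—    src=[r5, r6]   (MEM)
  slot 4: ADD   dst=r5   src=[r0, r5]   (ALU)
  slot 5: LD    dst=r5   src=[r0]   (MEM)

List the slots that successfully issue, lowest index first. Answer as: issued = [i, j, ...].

slot 0 (ALU): ISSUE — free A2,Mu1,Ld2,B1 rp5 wp3
slot 1 (MUL): ISSUE — free A2,Mu0,Ld2,B1 rp3 wp2
slot 2 (ALU): ISSUE — free A1,Mu0,Ld2,B1 rp1 wp1
slot 3 (MEM): stall RD_PORT — free A1,Mu0,Ld2,B1 rp1 wp1
slot 4 (ALU): stall RD_PORT — free A1,Mu0,Ld2,B1 rp1 wp1
slot 5 (MEM): stall WAW — free A1,Mu0,Ld2,B1 rp1 wp1

issued = [0, 1, 2]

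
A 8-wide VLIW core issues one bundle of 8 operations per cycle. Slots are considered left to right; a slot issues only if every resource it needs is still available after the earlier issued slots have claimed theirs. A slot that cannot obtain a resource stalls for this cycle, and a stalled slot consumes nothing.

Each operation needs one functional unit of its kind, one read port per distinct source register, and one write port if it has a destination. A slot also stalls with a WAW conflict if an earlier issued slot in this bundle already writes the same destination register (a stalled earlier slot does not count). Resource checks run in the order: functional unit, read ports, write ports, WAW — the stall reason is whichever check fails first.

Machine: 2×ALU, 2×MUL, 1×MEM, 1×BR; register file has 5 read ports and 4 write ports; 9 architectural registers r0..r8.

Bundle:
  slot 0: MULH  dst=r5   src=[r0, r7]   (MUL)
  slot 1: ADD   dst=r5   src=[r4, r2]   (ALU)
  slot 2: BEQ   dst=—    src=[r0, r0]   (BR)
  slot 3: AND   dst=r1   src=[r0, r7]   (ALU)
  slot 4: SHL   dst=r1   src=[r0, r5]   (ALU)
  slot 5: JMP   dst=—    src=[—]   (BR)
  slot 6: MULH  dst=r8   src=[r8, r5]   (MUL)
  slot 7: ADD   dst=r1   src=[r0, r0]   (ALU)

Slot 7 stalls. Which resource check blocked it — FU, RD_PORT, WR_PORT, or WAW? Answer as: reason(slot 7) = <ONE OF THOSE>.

#0 MUL src=r0,r7 dispatched  <A:2 Mu:1 Ld:1 B:1 rd:3 wr:3>
#1 ALU src=r4,r2 held:WAW  <A:2 Mu:1 Ld:1 B:1 rd:3 wr:3>
#2 BR src=r0,r0 dispatched  <A:2 Mu:1 Ld:1 B:0 rd:2 wr:3>
#3 ALU src=r0,r7 dispatched  <A:1 Mu:1 Ld:1 B:0 rd:0 wr:2>
#4 ALU src=r0,r5 held:RD_PORT  <A:1 Mu:1 Ld:1 B:0 rd:0 wr:2>
#5 BR src=- held:FU  <A:1 Mu:1 Ld:1 B:0 rd:0 wr:2>
#6 MUL src=r8,r5 held:RD_PORT  <A:1 Mu:1 Ld:1 B:0 rd:0 wr:2>
#7 ALU src=r0,r0 held:RD_PORT  <A:1 Mu:1 Ld:1 B:0 rd:0 wr:2>

reason(slot 7) = RD_PORT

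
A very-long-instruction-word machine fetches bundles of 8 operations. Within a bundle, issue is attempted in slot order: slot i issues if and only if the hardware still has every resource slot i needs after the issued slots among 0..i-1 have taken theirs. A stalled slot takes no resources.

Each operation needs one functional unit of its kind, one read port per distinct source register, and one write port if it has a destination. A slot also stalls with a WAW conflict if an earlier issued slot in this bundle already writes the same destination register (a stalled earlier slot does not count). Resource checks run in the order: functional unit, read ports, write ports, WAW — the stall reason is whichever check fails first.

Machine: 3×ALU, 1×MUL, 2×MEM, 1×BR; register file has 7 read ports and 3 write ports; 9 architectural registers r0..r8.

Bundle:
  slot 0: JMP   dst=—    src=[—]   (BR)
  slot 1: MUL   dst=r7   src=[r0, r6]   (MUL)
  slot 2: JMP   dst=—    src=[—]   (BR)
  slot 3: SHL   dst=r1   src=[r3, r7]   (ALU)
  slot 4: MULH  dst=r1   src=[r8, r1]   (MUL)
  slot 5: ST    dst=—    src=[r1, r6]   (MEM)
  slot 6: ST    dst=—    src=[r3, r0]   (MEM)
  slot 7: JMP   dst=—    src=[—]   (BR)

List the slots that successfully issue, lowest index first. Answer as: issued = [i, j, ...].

slot 0 (BR): ISSUE — free A3,Mu1,Ld2,B0 rp7 wp3
slot 1 (MUL): ISSUE — free A3,Mu0,Ld2,B0 rp5 wp2
slot 2 (BR): stall FU — free A3,Mu0,Ld2,B0 rp5 wp2
slot 3 (ALU): ISSUE — free A2,Mu0,Ld2,B0 rp3 wp1
slot 4 (MUL): stall FU — free A2,Mu0,Ld2,B0 rp3 wp1
slot 5 (MEM): ISSUE — free A2,Mu0,Ld1,B0 rp1 wp1
slot 6 (MEM): stall RD_PORT — free A2,Mu0,Ld1,B0 rp1 wp1
slot 7 (BR): stall FU — free A2,Mu0,Ld1,B0 rp1 wp1

issued = [0, 1, 3, 5]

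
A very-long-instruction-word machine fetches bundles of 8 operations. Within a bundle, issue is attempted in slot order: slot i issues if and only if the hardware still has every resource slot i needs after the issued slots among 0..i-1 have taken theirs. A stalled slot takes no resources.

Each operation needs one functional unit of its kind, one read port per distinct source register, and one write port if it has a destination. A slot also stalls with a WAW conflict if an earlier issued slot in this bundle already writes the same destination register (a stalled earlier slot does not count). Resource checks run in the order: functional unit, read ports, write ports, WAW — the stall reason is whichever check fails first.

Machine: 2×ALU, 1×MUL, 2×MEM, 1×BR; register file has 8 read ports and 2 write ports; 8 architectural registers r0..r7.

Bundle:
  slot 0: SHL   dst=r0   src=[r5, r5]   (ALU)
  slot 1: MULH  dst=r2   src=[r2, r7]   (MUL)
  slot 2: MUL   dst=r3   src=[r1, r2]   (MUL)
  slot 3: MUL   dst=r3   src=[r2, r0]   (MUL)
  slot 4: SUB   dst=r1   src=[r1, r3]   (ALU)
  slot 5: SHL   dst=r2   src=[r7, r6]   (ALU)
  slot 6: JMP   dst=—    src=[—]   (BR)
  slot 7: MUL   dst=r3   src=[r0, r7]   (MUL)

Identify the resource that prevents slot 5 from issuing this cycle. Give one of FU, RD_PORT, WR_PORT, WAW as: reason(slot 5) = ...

[0] ALU needs rd=1 wr=1: ok; after: ALU=1 MUL=1 MEM=2 BR=1, R=7, W=1
[1] MUL needs rd=2 wr=1: ok; after: ALU=1 MUL=0 MEM=2 BR=1, R=5, W=0
[2] MUL needs rd=2 wr=1: FU; after: ALU=1 MUL=0 MEM=2 BR=1, R=5, W=0
[3] MUL needs rd=2 wr=1: FU; after: ALU=1 MUL=0 MEM=2 BR=1, R=5, W=0
[4] ALU needs rd=2 wr=1: WR_PORT; after: ALU=1 MUL=0 MEM=2 BR=1, R=5, W=0
[5] ALU needs rd=2 wr=1: WR_PORT; after: ALU=1 MUL=0 MEM=2 BR=1, R=5, W=0
[6] BR needs rd=0 wr=0: ok; after: ALU=1 MUL=0 MEM=2 BR=0, R=5, W=0
[7] MUL needs rd=2 wr=1: FU; after: ALU=1 MUL=0 MEM=2 BR=0, R=5, W=0

reason(slot 5) = WR_PORT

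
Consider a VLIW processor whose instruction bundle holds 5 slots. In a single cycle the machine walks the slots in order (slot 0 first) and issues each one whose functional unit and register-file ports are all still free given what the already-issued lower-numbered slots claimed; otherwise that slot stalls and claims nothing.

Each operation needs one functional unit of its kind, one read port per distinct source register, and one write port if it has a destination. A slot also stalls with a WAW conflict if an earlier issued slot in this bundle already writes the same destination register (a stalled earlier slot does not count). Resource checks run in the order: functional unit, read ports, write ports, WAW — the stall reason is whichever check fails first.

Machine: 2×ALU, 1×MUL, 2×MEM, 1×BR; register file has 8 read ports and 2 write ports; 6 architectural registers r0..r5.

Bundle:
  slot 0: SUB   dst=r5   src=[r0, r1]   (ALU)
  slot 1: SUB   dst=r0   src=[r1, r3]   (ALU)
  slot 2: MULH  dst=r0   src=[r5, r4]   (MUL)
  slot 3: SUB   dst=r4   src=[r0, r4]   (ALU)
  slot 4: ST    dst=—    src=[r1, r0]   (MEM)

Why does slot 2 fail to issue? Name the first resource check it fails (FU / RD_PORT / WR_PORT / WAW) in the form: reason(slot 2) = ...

reason(slot 2) = WR_PORT

  0. ALU→r5 ⇒ go  {1A/1Mu/2Ld/1B | 6r 1w}
  1. ALU→r0 ⇒ go  {0A/1Mu/2Ld/1B | 4r 0w}
  2. MUL→r0 ⇒ no(WR_PORT)  {0A/1Mu/2Ld/1B | 4r 0w}
  3. ALU→r4 ⇒ no(FU)  {0A/1Mu/2Ld/1B | 4r 0w}
  4. MEM ⇒ go  {0A/1Mu/1Ld/1B | 2r 0w}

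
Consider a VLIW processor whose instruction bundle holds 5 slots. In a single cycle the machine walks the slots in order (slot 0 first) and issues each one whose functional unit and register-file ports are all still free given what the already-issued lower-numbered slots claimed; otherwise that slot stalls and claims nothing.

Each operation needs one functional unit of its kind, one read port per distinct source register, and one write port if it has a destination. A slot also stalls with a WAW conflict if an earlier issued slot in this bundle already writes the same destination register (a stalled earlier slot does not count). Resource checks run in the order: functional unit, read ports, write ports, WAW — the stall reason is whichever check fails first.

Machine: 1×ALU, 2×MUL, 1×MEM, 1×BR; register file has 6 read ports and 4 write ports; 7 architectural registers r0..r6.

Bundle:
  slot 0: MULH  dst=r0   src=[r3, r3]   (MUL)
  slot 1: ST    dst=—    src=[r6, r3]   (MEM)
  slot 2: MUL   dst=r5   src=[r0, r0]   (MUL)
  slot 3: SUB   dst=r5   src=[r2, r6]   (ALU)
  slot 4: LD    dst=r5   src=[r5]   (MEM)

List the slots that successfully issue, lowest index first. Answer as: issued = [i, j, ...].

issued = [0, 1, 2]

slot 0 (MUL): ISSUE — free A1,Mu1,Ld1,B1 rp5 wp3
slot 1 (MEM): ISSUE — free A1,Mu1,Ld0,B1 rp3 wp3
slot 2 (MUL): ISSUE — free A1,Mu0,Ld0,B1 rp2 wp2
slot 3 (ALU): stall WAW — free A1,Mu0,Ld0,B1 rp2 wp2
slot 4 (MEM): stall FU — free A1,Mu0,Ld0,B1 rp2 wp2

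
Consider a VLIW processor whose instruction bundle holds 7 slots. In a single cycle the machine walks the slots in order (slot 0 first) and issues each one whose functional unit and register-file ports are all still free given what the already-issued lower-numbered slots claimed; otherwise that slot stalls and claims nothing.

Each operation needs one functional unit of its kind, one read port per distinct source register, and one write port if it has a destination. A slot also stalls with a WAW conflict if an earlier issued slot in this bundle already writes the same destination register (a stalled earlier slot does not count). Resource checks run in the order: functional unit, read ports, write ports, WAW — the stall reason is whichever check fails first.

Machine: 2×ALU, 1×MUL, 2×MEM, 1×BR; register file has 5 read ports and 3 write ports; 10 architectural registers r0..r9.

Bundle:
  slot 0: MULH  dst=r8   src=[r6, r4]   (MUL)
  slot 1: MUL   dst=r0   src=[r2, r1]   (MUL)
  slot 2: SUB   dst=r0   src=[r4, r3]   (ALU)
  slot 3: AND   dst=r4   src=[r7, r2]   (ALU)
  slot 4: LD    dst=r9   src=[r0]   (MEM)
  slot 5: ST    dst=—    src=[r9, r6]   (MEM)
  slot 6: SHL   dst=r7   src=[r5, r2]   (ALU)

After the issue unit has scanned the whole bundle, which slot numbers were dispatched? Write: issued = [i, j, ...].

[0] MUL needs rd=2 wr=1: ok; after: ALU=2 MUL=0 MEM=2 BR=1, R=3, W=2
[1] MUL needs rd=2 wr=1: FU; after: ALU=2 MUL=0 MEM=2 BR=1, R=3, W=2
[2] ALU needs rd=2 wr=1: ok; after: ALU=1 MUL=0 MEM=2 BR=1, R=1, W=1
[3] ALU needs rd=2 wr=1: RD_PORT; after: ALU=1 MUL=0 MEM=2 BR=1, R=1, W=1
[4] MEM needs rd=1 wr=1: ok; after: ALU=1 MUL=0 MEM=1 BR=1, R=0, W=0
[5] MEM needs rd=2 wr=0: RD_PORT; after: ALU=1 MUL=0 MEM=1 BR=1, R=0, W=0
[6] ALU needs rd=2 wr=1: RD_PORT; after: ALU=1 MUL=0 MEM=1 BR=1, R=0, W=0

issued = [0, 2, 4]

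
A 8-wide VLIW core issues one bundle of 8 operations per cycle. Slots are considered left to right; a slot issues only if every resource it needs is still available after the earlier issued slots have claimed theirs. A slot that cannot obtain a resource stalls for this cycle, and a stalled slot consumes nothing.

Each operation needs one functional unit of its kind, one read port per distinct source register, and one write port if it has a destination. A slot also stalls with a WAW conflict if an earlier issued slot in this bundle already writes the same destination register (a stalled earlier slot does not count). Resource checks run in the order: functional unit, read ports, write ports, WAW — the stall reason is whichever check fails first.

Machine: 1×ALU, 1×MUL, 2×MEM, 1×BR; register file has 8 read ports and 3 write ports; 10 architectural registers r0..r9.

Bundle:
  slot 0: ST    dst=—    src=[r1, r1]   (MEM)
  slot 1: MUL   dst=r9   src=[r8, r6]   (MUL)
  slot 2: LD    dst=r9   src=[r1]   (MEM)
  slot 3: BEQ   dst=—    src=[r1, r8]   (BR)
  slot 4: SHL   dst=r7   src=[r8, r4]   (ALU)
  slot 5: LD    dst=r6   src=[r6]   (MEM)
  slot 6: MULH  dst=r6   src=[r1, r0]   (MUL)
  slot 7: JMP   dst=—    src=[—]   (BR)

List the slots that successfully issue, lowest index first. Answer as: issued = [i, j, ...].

issued = [0, 1, 3, 4, 5]

  0. MEM ⇒ go  {1A/1Mu/1Ld/1B | 7r 3w}
  1. MUL→r9 ⇒ go  {1A/0Mu/1Ld/1B | 5r 2w}
  2. MEM→r9 ⇒ no(WAW)  {1A/0Mu/1Ld/1B | 5r 2w}
  3. BR ⇒ go  {1A/0Mu/1Ld/0B | 3r 2w}
  4. ALU→r7 ⇒ go  {0A/0Mu/1Ld/0B | 1r 1w}
  5. MEM→r6 ⇒ go  {0A/0Mu/0Ld/0B | 0r 0w}
  6. MUL→r6 ⇒ no(FU)  {0A/0Mu/0Ld/0B | 0r 0w}
  7. BR ⇒ no(FU)  {0A/0Mu/0Ld/0B | 0r 0w}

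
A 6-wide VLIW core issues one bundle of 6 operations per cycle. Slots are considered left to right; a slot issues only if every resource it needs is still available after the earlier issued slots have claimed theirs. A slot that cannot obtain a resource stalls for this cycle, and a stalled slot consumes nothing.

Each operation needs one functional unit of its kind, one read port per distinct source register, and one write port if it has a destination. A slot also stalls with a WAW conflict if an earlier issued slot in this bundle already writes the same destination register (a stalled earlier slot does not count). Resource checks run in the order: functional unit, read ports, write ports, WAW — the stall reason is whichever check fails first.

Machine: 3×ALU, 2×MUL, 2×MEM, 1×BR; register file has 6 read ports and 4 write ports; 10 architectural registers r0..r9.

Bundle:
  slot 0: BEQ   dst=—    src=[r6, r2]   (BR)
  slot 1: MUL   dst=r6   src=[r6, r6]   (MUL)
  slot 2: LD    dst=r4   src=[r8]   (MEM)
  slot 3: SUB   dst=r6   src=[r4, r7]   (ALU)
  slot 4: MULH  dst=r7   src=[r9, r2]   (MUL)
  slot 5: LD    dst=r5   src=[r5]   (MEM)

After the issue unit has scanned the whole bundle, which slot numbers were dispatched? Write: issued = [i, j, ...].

issued = [0, 1, 2, 4]

slot 0 (BR): ISSUE — free A3,Mu2,Ld2,B0 rp4 wp4
slot 1 (MUL): ISSUE — free A3,Mu1,Ld2,B0 rp3 wp3
slot 2 (MEM): ISSUE — free A3,Mu1,Ld1,B0 rp2 wp2
slot 3 (ALU): stall WAW — free A3,Mu1,Ld1,B0 rp2 wp2
slot 4 (MUL): ISSUE — free A3,Mu0,Ld1,B0 rp0 wp1
slot 5 (MEM): stall RD_PORT — free A3,Mu0,Ld1,B0 rp0 wp1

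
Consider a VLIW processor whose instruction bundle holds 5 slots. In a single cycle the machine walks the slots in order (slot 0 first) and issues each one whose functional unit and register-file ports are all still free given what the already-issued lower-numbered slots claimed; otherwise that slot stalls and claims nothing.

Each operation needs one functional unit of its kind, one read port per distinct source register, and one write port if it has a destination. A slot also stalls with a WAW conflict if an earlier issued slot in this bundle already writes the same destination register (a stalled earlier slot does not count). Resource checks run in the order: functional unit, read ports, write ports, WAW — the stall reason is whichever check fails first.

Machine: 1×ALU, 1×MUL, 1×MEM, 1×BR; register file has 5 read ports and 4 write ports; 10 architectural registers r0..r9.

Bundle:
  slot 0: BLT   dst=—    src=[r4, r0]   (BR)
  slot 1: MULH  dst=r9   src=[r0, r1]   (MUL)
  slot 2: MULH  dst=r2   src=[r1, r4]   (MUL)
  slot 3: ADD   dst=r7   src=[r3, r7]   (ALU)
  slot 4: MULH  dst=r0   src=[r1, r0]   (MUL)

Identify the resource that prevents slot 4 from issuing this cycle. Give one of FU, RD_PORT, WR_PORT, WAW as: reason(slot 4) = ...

reason(slot 4) = FU

[0] BR needs rd=2 wr=0: ok; after: ALU=1 MUL=1 MEM=1 BR=0, R=3, W=4
[1] MUL needs rd=2 wr=1: ok; after: ALU=1 MUL=0 MEM=1 BR=0, R=1, W=3
[2] MUL needs rd=2 wr=1: FU; after: ALU=1 MUL=0 MEM=1 BR=0, R=1, W=3
[3] ALU needs rd=2 wr=1: RD_PORT; after: ALU=1 MUL=0 MEM=1 BR=0, R=1, W=3
[4] MUL needs rd=2 wr=1: FU; after: ALU=1 MUL=0 MEM=1 BR=0, R=1, W=3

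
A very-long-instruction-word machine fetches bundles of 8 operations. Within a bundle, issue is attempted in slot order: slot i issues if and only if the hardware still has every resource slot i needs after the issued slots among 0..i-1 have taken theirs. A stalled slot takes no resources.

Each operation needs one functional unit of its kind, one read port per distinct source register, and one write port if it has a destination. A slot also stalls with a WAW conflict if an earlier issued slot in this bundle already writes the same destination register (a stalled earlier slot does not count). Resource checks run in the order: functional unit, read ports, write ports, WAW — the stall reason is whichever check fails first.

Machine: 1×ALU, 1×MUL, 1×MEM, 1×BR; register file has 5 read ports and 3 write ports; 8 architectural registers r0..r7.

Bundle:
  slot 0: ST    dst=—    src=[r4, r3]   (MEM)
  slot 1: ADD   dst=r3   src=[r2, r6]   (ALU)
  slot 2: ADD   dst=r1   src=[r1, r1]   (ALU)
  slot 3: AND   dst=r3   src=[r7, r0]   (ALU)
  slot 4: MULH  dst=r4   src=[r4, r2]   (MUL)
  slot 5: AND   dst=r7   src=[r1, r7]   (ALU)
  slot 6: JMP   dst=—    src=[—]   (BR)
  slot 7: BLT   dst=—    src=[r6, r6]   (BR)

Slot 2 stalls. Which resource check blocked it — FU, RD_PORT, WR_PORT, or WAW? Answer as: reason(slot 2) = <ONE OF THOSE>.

  0. MEM ⇒ go  {1A/1Mu/0Ld/1B | 3r 3w}
  1. ALU→r3 ⇒ go  {0A/1Mu/0Ld/1B | 1r 2w}
  2. ALU→r1 ⇒ no(FU)  {0A/1Mu/0Ld/1B | 1r 2w}
  3. ALU→r3 ⇒ no(FU)  {0A/1Mu/0Ld/1B | 1r 2w}
  4. MUL→r4 ⇒ no(RD_PORT)  {0A/1Mu/0Ld/1B | 1r 2w}
  5. ALU→r7 ⇒ no(FU)  {0A/1Mu/0Ld/1B | 1r 2w}
  6. BR ⇒ go  {0A/1Mu/0Ld/0B | 1r 2w}
  7. BR ⇒ no(FU)  {0A/1Mu/0Ld/0B | 1r 2w}

reason(slot 2) = FU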